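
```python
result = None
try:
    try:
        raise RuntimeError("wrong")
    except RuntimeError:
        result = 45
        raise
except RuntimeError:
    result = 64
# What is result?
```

Step-by-step execution trace:
1. Inner try: `raise RuntimeError("wrong")` raises RuntimeError.
2. Inner `except RuntimeError` matches → result = 45.
3. bare `raise` re-raises the same RuntimeError.
4. Outer `except RuntimeError` matches → result = 64.
Result: 64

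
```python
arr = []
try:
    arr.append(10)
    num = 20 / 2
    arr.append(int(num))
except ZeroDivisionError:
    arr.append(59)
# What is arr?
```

Step-by-step execution trace:
1. try: `arr.append(10)` → arr = [10].
2. `num = 20 / 2` → num = 10.0. No exception raised.
3. `arr.append(int(num))` → arr = [10, 10].
4. `except ZeroDivisionError` is skipped (no exception was raised).
Result: [10, 10]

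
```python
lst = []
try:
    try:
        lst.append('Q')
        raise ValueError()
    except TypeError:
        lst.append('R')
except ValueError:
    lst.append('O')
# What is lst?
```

Step-by-step execution trace:
1. Inner try: `lst.append('Q')` → lst = ['Q'].
2. `raise ValueError()` raises ValueError.
3. Inner `except TypeError` does not match ValueError; exception propagates to outer try.
4. Outer `except ValueError` matches → `lst.append('O')` → lst = ['Q', 'O'].
Result: ['Q', 'O']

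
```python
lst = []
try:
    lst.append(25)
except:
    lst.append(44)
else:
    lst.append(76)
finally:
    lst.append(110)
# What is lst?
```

Step-by-step execution trace:
1. try: `lst.append(25)` → lst = [25]. No exception raised.
2. `except` is skipped.
3. `else` runs: `lst.append(76)` → lst = [25, 76].
4. `finally` always runs: `lst.append(110)` → lst = [25, 76, 110].
Result: [25, 76, 110]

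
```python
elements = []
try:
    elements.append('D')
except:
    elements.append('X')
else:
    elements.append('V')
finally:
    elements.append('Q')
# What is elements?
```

Step-by-step execution trace:
1. try: `elements.append('D')` → elements = ['D']. No exception raised.
2. `except` is skipped.
3. `else` runs: `elements.append('V')` → elements = ['D', 'V'].
4. `finally` always runs: `elements.append('Q')` → elements = ['D', 'V', 'Q'].
Result: ['D', 'V', 'Q']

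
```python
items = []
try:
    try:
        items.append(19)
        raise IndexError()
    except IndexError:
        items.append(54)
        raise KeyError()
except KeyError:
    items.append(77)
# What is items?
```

Step-by-step execution trace:
1. Inner try: `items.append(19)` → items = [19].
2. `raise IndexError()` raises IndexError.
3. Inner `except IndexError` matches → `items.append(54)` → items = [19, 54].
4. `raise KeyError()` raises KeyError; propagates to outer try.
5. Outer `except KeyError` matches → `items.append(77)` → items = [19, 54, 77].
Result: [19, 54, 77]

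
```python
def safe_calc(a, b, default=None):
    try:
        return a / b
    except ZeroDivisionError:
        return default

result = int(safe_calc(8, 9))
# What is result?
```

Step-by-step execution trace:
1. `safe_calc(8, 9)` enters try: `return 8 / 9` → returns 0.8888888888888888. No exception raised.
2. `except ZeroDivisionError` is skipped.
3. `int(0.8888888888888888)` → 0 → result = 0.
Result: 0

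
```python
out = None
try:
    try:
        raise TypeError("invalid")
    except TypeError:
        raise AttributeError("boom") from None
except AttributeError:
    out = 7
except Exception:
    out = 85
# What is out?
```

Step-by-step execution trace:
1. Inner try raises TypeError; inner `except TypeError` catches it.
2. `raise AttributeError(...) from None` raises AttributeError (from None suppresses __context__, but the active exception is still AttributeError).
3. Outer `except AttributeError` matches → out = 7.
4. `except Exception` is not reached.
Result: 7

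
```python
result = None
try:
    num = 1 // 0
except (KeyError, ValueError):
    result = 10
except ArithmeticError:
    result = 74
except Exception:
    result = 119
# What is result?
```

Step-by-step execution trace:
1. `num = 1 // 0` raises ZeroDivisionError.
2. `except (KeyError, ValueError)` does not match ZeroDivisionError; skipped.
3. `except ArithmeticError` matches (ZeroDivisionError is a subclass of ArithmeticError) → result = 74.
4. `except Exception` is not reached.
Result: 74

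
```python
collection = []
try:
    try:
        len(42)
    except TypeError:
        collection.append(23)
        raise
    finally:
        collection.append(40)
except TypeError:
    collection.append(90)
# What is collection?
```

Step-by-step execution trace:
1. Inner try: `len(42)` raises TypeError.
2. Inner `except TypeError` matches → `collection.append(23)` → collection = [23].
3. bare `raise` re-raises TypeError.
4. Inner `finally` runs during unwinding: `collection.append(40)` → collection = [23, 40].
5. Outer `except TypeError` matches → `collection.append(90)` → collection = [23, 40, 90].
Result: [23, 40, 90]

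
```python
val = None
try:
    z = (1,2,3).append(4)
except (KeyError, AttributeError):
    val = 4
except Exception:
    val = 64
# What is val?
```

Step-by-step execution trace:
1. `z = (1,2,3).append(4)` raises AttributeError.
2. `except (KeyError, AttributeError)` matches (AttributeError is in the tuple) → val = 4.
3. `except Exception` is not reached.
Result: 4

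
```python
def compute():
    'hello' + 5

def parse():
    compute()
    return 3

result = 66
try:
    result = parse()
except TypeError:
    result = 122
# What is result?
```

Step-by-step execution trace:
1. result starts at 66.
2. try: `parse()` calls `compute()`.
3. `compute()` evaluates `'hello' + 5`, which raises TypeError; it propagates through parse (uncaught).
4. `return 3` in parse is not reached; the assignment to result does not complete.
5. `except TypeError` matches → result = 122.
Result: 122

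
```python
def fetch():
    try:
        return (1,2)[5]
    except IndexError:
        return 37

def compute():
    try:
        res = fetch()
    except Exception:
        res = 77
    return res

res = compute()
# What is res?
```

Step-by-step execution trace:
1. `compute()` calls `fetch()`.
2. In fetch: `(1,2)[5]` raises IndexError; `except IndexError` catches it → returns 37.
3. In compute: `res = fetch()` → res = 37. No exception reaches compute.
4. `except Exception` is skipped; compute returns 37.
5. res = 37.
Result: 37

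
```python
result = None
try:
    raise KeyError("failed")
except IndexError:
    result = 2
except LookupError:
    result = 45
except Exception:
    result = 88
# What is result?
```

Step-by-step execution trace:
1. `raise KeyError(...)` raises KeyError.
2. `except IndexError` does not match (KeyError is not a subclass of IndexError); skipped.
3. `except LookupError` matches (KeyError is a subclass of LookupError) → result = 45.
4. `except Exception` is not reached.
Result: 45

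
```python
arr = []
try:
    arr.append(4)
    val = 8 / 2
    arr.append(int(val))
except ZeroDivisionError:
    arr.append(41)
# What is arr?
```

Step-by-step execution trace:
1. try: `arr.append(4)` → arr = [4].
2. `val = 8 / 2` → val = 4.0. No exception raised.
3. `arr.append(int(val))` → arr = [4, 4].
4. `except ZeroDivisionError` is skipped (no exception was raised).
Result: [4, 4]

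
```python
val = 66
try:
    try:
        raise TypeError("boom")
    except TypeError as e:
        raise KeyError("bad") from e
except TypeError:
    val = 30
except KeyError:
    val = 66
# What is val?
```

Step-by-step execution trace:
1. Inner try raises TypeError; inner `except TypeError as e` catches it.
2. `raise KeyError(...) from e` raises KeyError (TypeError is attached as __cause__, but only KeyError is active).
3. Outer `except TypeError` does not match KeyError; skipped.
4. Outer `except KeyError` matches → val = 66.
Result: 66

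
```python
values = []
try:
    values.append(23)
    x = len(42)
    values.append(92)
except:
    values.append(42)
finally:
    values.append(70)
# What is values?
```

Step-by-step execution trace:
1. try: `values.append(23)` → values = [23].
2. `x = len(42)` raises TypeError; `values.append(92)` is not reached.
3. bare `except` matches → `values.append(42)` → values = [23, 42].
4. finally always runs: `values.append(70)` → values = [23, 42, 70].
Result: [23, 42, 70]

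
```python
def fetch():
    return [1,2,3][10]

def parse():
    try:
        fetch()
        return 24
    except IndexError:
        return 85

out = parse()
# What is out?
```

Step-by-step execution trace:
1. `parse()` calls `fetch()`.
2. `fetch()` evaluates `[1,2,3][10]`, which raises IndexError; it propagates to the caller.
3. `return 24` is not reached.
4. `except IndexError` in parse matches → returns 85.
5. out = 85.
Result: 85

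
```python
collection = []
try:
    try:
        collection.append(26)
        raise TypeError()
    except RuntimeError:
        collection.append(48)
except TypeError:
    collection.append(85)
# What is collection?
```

Step-by-step execution trace:
1. Inner try: `collection.append(26)` → collection = [26].
2. `raise TypeError()` raises TypeError.
3. Inner `except RuntimeError` does not match TypeError; exception propagates to outer try.
4. Outer `except TypeError` matches → `collection.append(85)` → collection = [26, 85].
Result: [26, 85]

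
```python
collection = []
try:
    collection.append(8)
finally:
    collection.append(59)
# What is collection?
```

Step-by-step execution trace:
1. try: `collection.append(8)` → collection = [8].
2. The try body completes without raising.
3. finally always runs: `collection.append(59)` → collection = [8, 59].
Result: [8, 59]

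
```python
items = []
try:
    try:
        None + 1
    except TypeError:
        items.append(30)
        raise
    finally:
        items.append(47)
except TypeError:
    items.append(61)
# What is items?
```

Step-by-step execution trace:
1. Inner try: `None + 1` raises TypeError.
2. Inner `except TypeError` matches → `items.append(30)` → items = [30].
3. bare `raise` re-raises TypeError.
4. Inner `finally` runs during unwinding: `items.append(47)` → items = [30, 47].
5. Outer `except TypeError` matches → `items.append(61)` → items = [30, 47, 61].
Result: [30, 47, 61]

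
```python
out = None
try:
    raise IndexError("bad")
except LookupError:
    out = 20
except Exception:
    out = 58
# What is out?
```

Step-by-step execution trace:
1. `raise IndexError(...)` raises IndexError.
2. `except LookupError` matches (IndexError is a subclass of LookupError) → out = 20.
3. `except Exception` is not reached.
Result: 20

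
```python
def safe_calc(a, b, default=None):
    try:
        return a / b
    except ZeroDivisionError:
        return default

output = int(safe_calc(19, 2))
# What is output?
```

Step-by-step execution trace:
1. `safe_calc(19, 2)` enters try: `return 19 / 2` → returns 9.5. No exception raised.
2. `except ZeroDivisionError` is skipped.
3. `int(9.5)` → 9 → output = 9.
Result: 9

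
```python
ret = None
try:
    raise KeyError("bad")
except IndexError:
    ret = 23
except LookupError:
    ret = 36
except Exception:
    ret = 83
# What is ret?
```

Step-by-step execution trace:
1. `raise KeyError(...)` raises KeyError.
2. `except IndexError` does not match (KeyError is not a subclass of IndexError); skipped.
3. `except LookupError` matches (KeyError is a subclass of LookupError) → ret = 36.
4. `except Exception` is not reached.
Result: 36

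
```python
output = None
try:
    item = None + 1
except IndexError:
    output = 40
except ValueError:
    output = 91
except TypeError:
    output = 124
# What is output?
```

Step-by-step execution trace:
1. `item = None + 1` raises TypeError.
2. `except IndexError` does not match TypeError; skipped.
3. `except ValueError` does not match TypeError; skipped.
4. `except TypeError` matches → output = 124.
Result: 124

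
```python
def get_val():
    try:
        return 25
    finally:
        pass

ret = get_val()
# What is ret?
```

Step-by-step execution trace:
1. `get_val()` enters try: `return 25` sets pending return value 25.
2. Before returning, `finally: pass` runs (no effect).
3. get_val() returns 25 → ret = 25.
Result: 25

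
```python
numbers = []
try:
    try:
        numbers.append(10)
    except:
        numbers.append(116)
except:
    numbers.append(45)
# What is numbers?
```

Step-by-step execution trace:
1. Inner try: `numbers.append(10)` → numbers = [10]. No exception raised.
2. Inner `except` is skipped.
3. Inner try completes normally; outer `except` is skipped.
Result: [10]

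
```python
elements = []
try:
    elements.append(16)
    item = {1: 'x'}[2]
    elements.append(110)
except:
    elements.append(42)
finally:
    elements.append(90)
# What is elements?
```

Step-by-step execution trace:
1. try: `elements.append(16)` → elements = [16].
2. `item = {1: 'x'}[2]` raises KeyError; `elements.append(110)` is not reached.
3. bare `except` matches → `elements.append(42)` → elements = [16, 42].
4. finally always runs: `elements.append(90)` → elements = [16, 42, 90].
Result: [16, 42, 90]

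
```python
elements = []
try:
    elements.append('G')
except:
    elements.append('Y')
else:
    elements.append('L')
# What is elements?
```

Step-by-step execution trace:
1. try: `elements.append('G')` → elements = ['G']. No exception raised.
2. `except` is skipped.
3. `else` runs (try completed without exception): `elements.append('L')` → elements = ['G', 'L'].
Result: ['G', 'L']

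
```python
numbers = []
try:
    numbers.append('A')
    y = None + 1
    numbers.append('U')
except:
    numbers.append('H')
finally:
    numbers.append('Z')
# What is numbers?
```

Step-by-step execution trace:
1. try: `numbers.append('A')` → numbers = ['A'].
2. `y = None + 1` raises TypeError; `numbers.append('U')` is not reached.
3. bare `except` matches → `numbers.append('H')` → numbers = ['A', 'H'].
4. finally always runs: `numbers.append('Z')` → numbers = ['A', 'H', 'Z'].
Result: ['A', 'H', 'Z']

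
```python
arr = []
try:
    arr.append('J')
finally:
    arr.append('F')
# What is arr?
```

Step-by-step execution trace:
1. try: `arr.append('J')` → arr = ['J'].
2. The try body completes without raising.
3. finally always runs: `arr.append('F')` → arr = ['J', 'F'].
Result: ['J', 'F']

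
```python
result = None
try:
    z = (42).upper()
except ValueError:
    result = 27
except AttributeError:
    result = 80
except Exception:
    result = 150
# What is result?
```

Step-by-step execution trace:
1. `z = (42).upper()` raises AttributeError.
2. `except ValueError` does not match AttributeError; skipped.
3. `except AttributeError` matches → result = 80.
4. Remaining except clauses are skipped.
Result: 80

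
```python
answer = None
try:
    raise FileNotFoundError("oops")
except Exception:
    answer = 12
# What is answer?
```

Step-by-step execution trace:
1. `raise FileNotFoundError(...)` raises FileNotFoundError.
2. `except Exception` matches (FileNotFoundError is a subclass of Exception) → answer = 12.
Result: 12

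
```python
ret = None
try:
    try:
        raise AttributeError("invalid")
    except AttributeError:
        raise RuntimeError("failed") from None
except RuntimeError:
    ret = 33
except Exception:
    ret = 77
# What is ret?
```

Step-by-step execution trace:
1. Inner try raises AttributeError; inner `except AttributeError` catches it.
2. `raise RuntimeError(...) from None` raises RuntimeError (from None suppresses __context__, but the active exception is still RuntimeError).
3. Outer `except RuntimeError` matches → ret = 33.
4. `except Exception` is not reached.
Result: 33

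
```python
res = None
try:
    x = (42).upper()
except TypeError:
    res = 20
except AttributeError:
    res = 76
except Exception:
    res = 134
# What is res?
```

Step-by-step execution trace:
1. `x = (42).upper()` raises AttributeError.
2. `except TypeError` does not match AttributeError; skipped.
3. `except AttributeError` matches → res = 76.
4. Remaining except clauses are skipped.
Result: 76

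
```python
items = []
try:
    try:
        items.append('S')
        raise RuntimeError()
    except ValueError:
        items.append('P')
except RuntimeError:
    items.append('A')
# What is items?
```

Step-by-step execution trace:
1. Inner try: `items.append('S')` → items = ['S'].
2. `raise RuntimeError()` raises RuntimeError.
3. Inner `except ValueError` does not match RuntimeError; exception propagates to outer try.
4. Outer `except RuntimeError` matches → `items.append('A')` → items = ['S', 'A'].
Result: ['S', 'A']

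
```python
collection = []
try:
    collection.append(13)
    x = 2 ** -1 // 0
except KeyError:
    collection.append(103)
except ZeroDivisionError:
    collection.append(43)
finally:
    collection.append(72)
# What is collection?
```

Step-by-step execution trace:
1. try: `collection.append(13)` → collection = [13].
2. `x = 2 ** -1 // 0` raises ZeroDivisionError.
3. `except KeyError` does not match ZeroDivisionError; skipped.
4. `except ZeroDivisionError` matches → `collection.append(43)` → collection = [13, 43].
5. finally always runs: `collection.append(72)` → collection = [13, 43, 72].
Result: [13, 43, 72]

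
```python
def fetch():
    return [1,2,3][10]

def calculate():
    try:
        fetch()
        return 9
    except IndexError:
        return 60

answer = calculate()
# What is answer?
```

Step-by-step execution trace:
1. `calculate()` calls `fetch()`.
2. `fetch()` evaluates `[1,2,3][10]`, which raises IndexError; it propagates to the caller.
3. `return 9` is not reached.
4. `except IndexError` in calculate matches → returns 60.
5. answer = 60.
Result: 60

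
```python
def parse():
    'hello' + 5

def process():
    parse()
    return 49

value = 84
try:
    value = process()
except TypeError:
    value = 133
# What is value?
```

Step-by-step execution trace:
1. value starts at 84.
2. try: `process()` calls `parse()`.
3. `parse()` evaluates `'hello' + 5`, which raises TypeError; it propagates through process (uncaught).
4. `return 49` in process is not reached; the assignment to value does not complete.
5. `except TypeError` matches → value = 133.
Result: 133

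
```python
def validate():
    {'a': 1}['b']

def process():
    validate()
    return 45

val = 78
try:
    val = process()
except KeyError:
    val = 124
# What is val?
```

Step-by-step execution trace:
1. val starts at 78.
2. try: `process()` calls `validate()`.
3. `validate()` evaluates `{'a': 1}['b']`, which raises KeyError; it propagates through process (uncaught).
4. `return 45` in process is not reached; the assignment to val does not complete.
5. `except KeyError` matches → val = 124.
Result: 124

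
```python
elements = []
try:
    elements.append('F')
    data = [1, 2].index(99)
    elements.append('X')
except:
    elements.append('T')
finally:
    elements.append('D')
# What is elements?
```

Step-by-step execution trace:
1. try: `elements.append('F')` → elements = ['F'].
2. `data = [1, 2].index(99)` raises ValueError; `elements.append('X')` is not reached.
3. bare `except` matches → `elements.append('T')` → elements = ['F', 'T'].
4. finally always runs: `elements.append('D')` → elements = ['F', 'T', 'D'].
Result: ['F', 'T', 'D']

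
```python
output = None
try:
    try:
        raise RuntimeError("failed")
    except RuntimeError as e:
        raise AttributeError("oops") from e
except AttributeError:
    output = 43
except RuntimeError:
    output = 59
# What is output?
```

Step-by-step execution trace:
1. Inner try raises RuntimeError; inner `except RuntimeError as e` catches it.
2. `raise AttributeError(...) from e` raises AttributeError (RuntimeError is attached as __cause__, but only AttributeError is active).
3. Outer `except AttributeError` matches → output = 43.
4. `except RuntimeError` is not reached.
Result: 43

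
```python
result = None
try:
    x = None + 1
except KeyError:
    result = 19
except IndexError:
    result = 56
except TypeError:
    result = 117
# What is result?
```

Step-by-step execution trace:
1. `x = None + 1` raises TypeError.
2. `except KeyError` does not match TypeError; skipped.
3. `except IndexError` does not match TypeError; skipped.
4. `except TypeError` matches → result = 117.
Result: 117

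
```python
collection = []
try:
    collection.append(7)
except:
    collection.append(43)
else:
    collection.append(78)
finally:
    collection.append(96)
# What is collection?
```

Step-by-step execution trace:
1. try: `collection.append(7)` → collection = [7]. No exception raised.
2. `except` is skipped.
3. `else` runs: `collection.append(78)` → collection = [7, 78].
4. `finally` always runs: `collection.append(96)` → collection = [7, 78, 96].
Result: [7, 78, 96]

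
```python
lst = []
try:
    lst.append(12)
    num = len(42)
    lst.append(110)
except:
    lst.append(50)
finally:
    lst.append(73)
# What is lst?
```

Step-by-step execution trace:
1. try: `lst.append(12)` → lst = [12].
2. `num = len(42)` raises TypeError; `lst.append(110)` is not reached.
3. bare `except` matches → `lst.append(50)` → lst = [12, 50].
4. finally always runs: `lst.append(73)` → lst = [12, 50, 73].
Result: [12, 50, 73]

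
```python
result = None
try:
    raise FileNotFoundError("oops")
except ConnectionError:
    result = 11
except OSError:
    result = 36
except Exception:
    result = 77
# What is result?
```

Step-by-step execution trace:
1. `raise FileNotFoundError(...)` raises FileNotFoundError.
2. `except ConnectionError` does not match (FileNotFoundError is not a subclass of ConnectionError); skipped.
3. `except OSError` matches (FileNotFoundError is a subclass of OSError) → result = 36.
4. `except Exception` is not reached.
Result: 36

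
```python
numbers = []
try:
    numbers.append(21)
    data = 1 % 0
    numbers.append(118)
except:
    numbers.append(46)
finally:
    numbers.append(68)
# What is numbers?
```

Step-by-step execution trace:
1. try: `numbers.append(21)` → numbers = [21].
2. `data = 1 % 0` raises ZeroDivisionError; `numbers.append(118)` is not reached.
3. bare `except` matches → `numbers.append(46)` → numbers = [21, 46].
4. finally always runs: `numbers.append(68)` → numbers = [21, 46, 68].
Result: [21, 46, 68]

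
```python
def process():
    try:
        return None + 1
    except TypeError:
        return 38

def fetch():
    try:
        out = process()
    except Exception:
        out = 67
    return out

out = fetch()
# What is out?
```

Step-by-step execution trace:
1. `fetch()` calls `process()`.
2. In process: `None + 1` raises TypeError; `except TypeError` catches it → returns 38.
3. In fetch: `out = process()` → out = 38. No exception reaches fetch.
4. `except Exception` is skipped; fetch returns 38.
5. out = 38.
Result: 38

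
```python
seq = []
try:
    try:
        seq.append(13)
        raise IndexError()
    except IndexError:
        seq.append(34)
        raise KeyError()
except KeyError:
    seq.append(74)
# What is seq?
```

Step-by-step execution trace:
1. Inner try: `seq.append(13)` → seq = [13].
2. `raise IndexError()` raises IndexError.
3. Inner `except IndexError` matches → `seq.append(34)` → seq = [13, 34].
4. `raise KeyError()` raises KeyError; propagates to outer try.
5. Outer `except KeyError` matches → `seq.append(74)` → seq = [13, 34, 74].
Result: [13, 34, 74]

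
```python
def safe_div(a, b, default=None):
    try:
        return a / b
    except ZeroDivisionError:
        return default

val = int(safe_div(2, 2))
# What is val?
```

Step-by-step execution trace:
1. `safe_div(2, 2)` enters try: `return 2 / 2` → returns 1.0. No exception raised.
2. `except ZeroDivisionError` is skipped.
3. `int(1.0)` → 1 → val = 1.
Result: 1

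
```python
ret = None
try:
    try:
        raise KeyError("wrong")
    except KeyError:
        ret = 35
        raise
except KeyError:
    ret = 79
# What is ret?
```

Step-by-step execution trace:
1. Inner try: `raise KeyError("wrong")` raises KeyError.
2. Inner `except KeyError` matches → ret = 35.
3. bare `raise` re-raises the same KeyError.
4. Outer `except KeyError` matches → ret = 79.
Result: 79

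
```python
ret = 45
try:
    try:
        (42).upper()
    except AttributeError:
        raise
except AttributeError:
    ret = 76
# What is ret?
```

Step-by-step execution trace:
1. Inner try: `(42).upper()` raises AttributeError.
2. Inner `except AttributeError` matches; bare `raise` re-raises the same AttributeError.
3. Outer `except AttributeError` matches → ret = 76.
Result: 76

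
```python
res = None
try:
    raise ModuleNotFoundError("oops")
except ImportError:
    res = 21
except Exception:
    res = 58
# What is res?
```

Step-by-step execution trace:
1. `raise ModuleNotFoundError(...)` raises ModuleNotFoundError.
2. `except ImportError` matches (ModuleNotFoundError is a subclass of ImportError) → res = 21.
3. `except Exception` is not reached.
Result: 21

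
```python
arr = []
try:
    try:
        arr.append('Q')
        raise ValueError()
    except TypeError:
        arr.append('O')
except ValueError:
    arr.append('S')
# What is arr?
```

Step-by-step execution trace:
1. Inner try: `arr.append('Q')` → arr = ['Q'].
2. `raise ValueError()` raises ValueError.
3. Inner `except TypeError` does not match ValueError; exception propagates to outer try.
4. Outer `except ValueError` matches → `arr.append('S')` → arr = ['Q', 'S'].
Result: ['Q', 'S']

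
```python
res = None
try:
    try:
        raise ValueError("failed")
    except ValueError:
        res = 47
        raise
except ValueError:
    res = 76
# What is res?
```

Step-by-step execution trace:
1. Inner try: `raise ValueError("failed")` raises ValueError.
2. Inner `except ValueError` matches → res = 47.
3. bare `raise` re-raises the same ValueError.
4. Outer `except ValueError` matches → res = 76.
Result: 76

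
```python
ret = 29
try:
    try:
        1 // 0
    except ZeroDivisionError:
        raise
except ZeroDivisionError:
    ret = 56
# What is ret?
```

Step-by-step execution trace:
1. Inner try: `1 // 0` raises ZeroDivisionError.
2. Inner `except ZeroDivisionError` matches; bare `raise` re-raises the same ZeroDivisionError.
3. Outer `except ZeroDivisionError` matches → ret = 56.
Result: 56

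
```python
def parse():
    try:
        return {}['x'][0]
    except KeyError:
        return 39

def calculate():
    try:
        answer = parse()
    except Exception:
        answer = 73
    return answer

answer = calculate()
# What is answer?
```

Step-by-step execution trace:
1. `calculate()` calls `parse()`.
2. In parse: `{}['x'][0]` raises KeyError; `except KeyError` catches it → returns 39.
3. In calculate: `answer = parse()` → answer = 39. No exception reaches calculate.
4. `except Exception` is skipped; calculate returns 39.
5. answer = 39.
Result: 39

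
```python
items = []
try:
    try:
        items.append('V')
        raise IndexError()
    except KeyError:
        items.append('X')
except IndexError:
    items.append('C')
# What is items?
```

Step-by-step execution trace:
1. Inner try: `items.append('V')` → items = ['V'].
2. `raise IndexError()` raises IndexError.
3. Inner `except KeyError` does not match IndexError; exception propagates to outer try.
4. Outer `except IndexError` matches → `items.append('C')` → items = ['V', 'C'].
Result: ['V', 'C']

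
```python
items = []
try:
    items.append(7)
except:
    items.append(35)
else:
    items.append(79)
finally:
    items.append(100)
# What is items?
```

Step-by-step execution trace:
1. try: `items.append(7)` → items = [7]. No exception raised.
2. `except` is skipped.
3. `else` runs: `items.append(79)` → items = [7, 79].
4. `finally` always runs: `items.append(100)` → items = [7, 79, 100].
Result: [7, 79, 100]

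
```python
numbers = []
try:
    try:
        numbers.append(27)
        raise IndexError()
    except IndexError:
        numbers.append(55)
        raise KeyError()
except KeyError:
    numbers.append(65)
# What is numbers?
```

Step-by-step execution trace:
1. Inner try: `numbers.append(27)` → numbers = [27].
2. `raise IndexError()` raises IndexError.
3. Inner `except IndexError` matches → `numbers.append(55)` → numbers = [27, 55].
4. `raise KeyError()` raises KeyError; propagates to outer try.
5. Outer `except KeyError` matches → `numbers.append(65)` → numbers = [27, 55, 65].
Result: [27, 55, 65]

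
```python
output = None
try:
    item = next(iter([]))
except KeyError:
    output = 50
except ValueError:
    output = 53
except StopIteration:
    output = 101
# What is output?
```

Step-by-step execution trace:
1. `item = next(iter([]))` raises StopIteration.
2. `except KeyError` does not match StopIteration; skipped.
3. `except ValueError` does not match StopIteration; skipped.
4. `except StopIteration` matches → output = 101.
Result: 101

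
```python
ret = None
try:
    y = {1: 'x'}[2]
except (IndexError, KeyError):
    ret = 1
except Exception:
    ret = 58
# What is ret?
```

Step-by-step execution trace:
1. `y = {1: 'x'}[2]` raises KeyError.
2. `except (IndexError, KeyError)` matches (KeyError is in the tuple) → ret = 1.
3. `except Exception` is not reached.
Result: 1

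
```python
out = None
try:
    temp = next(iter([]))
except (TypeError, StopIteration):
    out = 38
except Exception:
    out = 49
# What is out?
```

Step-by-step execution trace:
1. `temp = next(iter([]))` raises StopIteration.
2. `except (TypeError, StopIteration)` matches (StopIteration is in the tuple) → out = 38.
3. `except Exception` is not reached.
Result: 38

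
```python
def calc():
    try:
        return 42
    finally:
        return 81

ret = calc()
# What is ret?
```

Step-by-step execution trace:
1. `calc()` enters try: `return 42` sets pending return value 42.
2. Before returning, `finally: return 81` runs and overrides the pending return.
3. calc() returns 81 → ret = 81.
Result: 81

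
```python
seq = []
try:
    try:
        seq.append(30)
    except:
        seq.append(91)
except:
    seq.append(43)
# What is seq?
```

Step-by-step execution trace:
1. Inner try: `seq.append(30)` → seq = [30]. No exception raised.
2. Inner `except` is skipped.
3. Inner try completes normally; outer `except` is skipped.
Result: [30]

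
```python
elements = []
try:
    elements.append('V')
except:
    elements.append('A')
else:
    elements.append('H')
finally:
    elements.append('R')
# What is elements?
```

Step-by-step execution trace:
1. try: `elements.append('V')` → elements = ['V']. No exception raised.
2. `except` is skipped.
3. `else` runs: `elements.append('H')` → elements = ['V', 'H'].
4. `finally` always runs: `elements.append('R')` → elements = ['V', 'H', 'R'].
Result: ['V', 'H', 'R']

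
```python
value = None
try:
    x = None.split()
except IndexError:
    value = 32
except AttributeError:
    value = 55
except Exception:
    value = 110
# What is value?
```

Step-by-step execution trace:
1. `x = None.split()` raises AttributeError.
2. `except IndexError` does not match AttributeError; skipped.
3. `except AttributeError` matches → value = 55.
4. Remaining except clauses are skipped.
Result: 55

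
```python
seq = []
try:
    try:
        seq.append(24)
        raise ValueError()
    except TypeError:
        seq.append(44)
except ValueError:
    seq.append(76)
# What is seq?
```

Step-by-step execution trace:
1. Inner try: `seq.append(24)` → seq = [24].
2. `raise ValueError()` raises ValueError.
3. Inner `except TypeError` does not match ValueError; exception propagates to outer try.
4. Outer `except ValueError` matches → `seq.append(76)` → seq = [24, 76].
Result: [24, 76]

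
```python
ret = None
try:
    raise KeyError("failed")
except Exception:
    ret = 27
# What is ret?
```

Step-by-step execution trace:
1. `raise KeyError(...)` raises KeyError.
2. `except Exception` matches (KeyError is a subclass of Exception) → ret = 27.
Result: 27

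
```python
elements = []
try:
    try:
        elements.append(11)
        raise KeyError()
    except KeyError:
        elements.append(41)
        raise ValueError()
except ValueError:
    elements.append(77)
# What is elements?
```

Step-by-step execution trace:
1. Inner try: `elements.append(11)` → elements = [11].
2. `raise KeyError()` raises KeyError.
3. Inner `except KeyError` matches → `elements.append(41)` → elements = [11, 41].
4. `raise ValueError()` raises ValueError; propagates to outer try.
5. Outer `except ValueError` matches → `elements.append(77)` → elements = [11, 41, 77].
Result: [11, 41, 77]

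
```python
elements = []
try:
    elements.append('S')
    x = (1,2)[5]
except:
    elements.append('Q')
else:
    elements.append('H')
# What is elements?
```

Step-by-step execution trace:
1. try: `elements.append('S')` → elements = ['S'].
2. `x = (1,2)[5]` raises IndexError.
3. bare `except` matches → `elements.append('Q')` → elements = ['S', 'Q'].
4. `else` is skipped (an exception was raised).
Result: ['S', 'Q']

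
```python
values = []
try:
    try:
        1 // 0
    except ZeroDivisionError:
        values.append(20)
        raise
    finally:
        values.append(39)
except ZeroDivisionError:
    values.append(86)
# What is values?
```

Step-by-step execution trace:
1. Inner try: `1 // 0` raises ZeroDivisionError.
2. Inner `except ZeroDivisionError` matches → `values.append(20)` → values = [20].
3. bare `raise` re-raises ZeroDivisionError.
4. Inner `finally` runs during unwinding: `values.append(39)` → values = [20, 39].
5. Outer `except ZeroDivisionError` matches → `values.append(86)` → values = [20, 39, 86].
Result: [20, 39, 86]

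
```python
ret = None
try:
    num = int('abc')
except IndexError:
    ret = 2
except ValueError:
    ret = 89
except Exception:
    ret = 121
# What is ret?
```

Step-by-step execution trace:
1. `num = int('abc')` raises ValueError.
2. `except IndexError` does not match ValueError; skipped.
3. `except ValueError` matches → ret = 89.
4. Remaining except clauses are skipped.
Result: 89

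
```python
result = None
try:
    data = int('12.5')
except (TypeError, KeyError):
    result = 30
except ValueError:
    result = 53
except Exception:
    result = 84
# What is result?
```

Step-by-step execution trace:
1. `data = int('12.5')` raises ValueError.
2. `except (TypeError, KeyError)` does not match ValueError; skipped.
3. `except ValueError` matches (exact type match) → result = 53.
4. `except Exception` is not reached.
Result: 53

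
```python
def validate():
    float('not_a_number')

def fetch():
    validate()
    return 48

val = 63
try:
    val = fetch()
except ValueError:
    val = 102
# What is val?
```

Step-by-step execution trace:
1. val starts at 63.
2. try: `fetch()` calls `validate()`.
3. `validate()` evaluates `float('not_a_number')`, which raises ValueError; it propagates through fetch (uncaught).
4. `return 48` in fetch is not reached; the assignment to val does not complete.
5. `except ValueError` matches → val = 102.
Result: 102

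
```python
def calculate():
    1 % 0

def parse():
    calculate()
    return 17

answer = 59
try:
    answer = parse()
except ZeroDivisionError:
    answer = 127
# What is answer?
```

Step-by-step execution trace:
1. answer starts at 59.
2. try: `parse()` calls `calculate()`.
3. `calculate()` evaluates `1 % 0`, which raises ZeroDivisionError; it propagates through parse (uncaught).
4. `return 17` in parse is not reached; the assignment to answer does not complete.
5. `except ZeroDivisionError` matches → answer = 127.
Result: 127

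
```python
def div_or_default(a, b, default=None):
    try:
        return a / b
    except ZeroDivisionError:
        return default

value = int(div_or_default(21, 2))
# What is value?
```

Step-by-step execution trace:
1. `div_or_default(21, 2)` enters try: `return 21 / 2` → returns 10.5. No exception raised.
2. `except ZeroDivisionError` is skipped.
3. `int(10.5)` → 10 → value = 10.
Result: 10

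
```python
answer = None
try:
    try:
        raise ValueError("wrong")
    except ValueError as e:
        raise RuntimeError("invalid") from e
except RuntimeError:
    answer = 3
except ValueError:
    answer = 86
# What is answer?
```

Step-by-step execution trace:
1. Inner try raises ValueError; inner `except ValueError as e` catches it.
2. `raise RuntimeError(...) from e` raises RuntimeError (ValueError is attached as __cause__, but only RuntimeError is active).
3. Outer `except RuntimeError` matches → answer = 3.
4. `except ValueError` is not reached.
Result: 3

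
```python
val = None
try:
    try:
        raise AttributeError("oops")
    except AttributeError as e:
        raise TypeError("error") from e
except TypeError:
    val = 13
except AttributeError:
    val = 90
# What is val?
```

Step-by-step execution trace:
1. Inner try raises AttributeError; inner `except AttributeError as e` catches it.
2. `raise TypeError(...) from e` raises TypeError (AttributeError is attached as __cause__, but only TypeError is active).
3. Outer `except TypeError` matches → val = 13.
4. `except AttributeError` is not reached.
Result: 13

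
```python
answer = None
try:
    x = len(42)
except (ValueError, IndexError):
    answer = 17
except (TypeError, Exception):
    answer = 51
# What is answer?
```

Step-by-step execution trace:
1. `x = len(42)` raises TypeError.
2. `except (ValueError, IndexError)` does not match TypeError; skipped.
3. `except (TypeError, Exception)` matches (TypeError is in the tuple) → answer = 51.
Result: 51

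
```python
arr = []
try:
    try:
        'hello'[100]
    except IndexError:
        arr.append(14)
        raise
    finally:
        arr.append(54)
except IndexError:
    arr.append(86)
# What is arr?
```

Step-by-step execution trace:
1. Inner try: `'hello'[100]` raises IndexError.
2. Inner `except IndexError` matches → `arr.append(14)` → arr = [14].
3. bare `raise` re-raises IndexError.
4. Inner `finally` runs during unwinding: `arr.append(54)` → arr = [14, 54].
5. Outer `except IndexError` matches → `arr.append(86)` → arr = [14, 54, 86].
Result: [14, 54, 86]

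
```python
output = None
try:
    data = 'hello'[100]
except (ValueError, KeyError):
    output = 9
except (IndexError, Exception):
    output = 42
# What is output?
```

Step-by-step execution trace:
1. `data = 'hello'[100]` raises IndexError.
2. `except (ValueError, KeyError)` does not match IndexError; skipped.
3. `except (IndexError, Exception)` matches (IndexError is in the tuple) → output = 42.
Result: 42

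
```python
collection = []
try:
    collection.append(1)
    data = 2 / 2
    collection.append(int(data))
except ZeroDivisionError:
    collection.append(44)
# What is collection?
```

Step-by-step execution trace:
1. try: `collection.append(1)` → collection = [1].
2. `data = 2 / 2` → data = 1.0. No exception raised.
3. `collection.append(int(data))` → collection = [1, 1].
4. `except ZeroDivisionError` is skipped (no exception was raised).
Result: [1, 1]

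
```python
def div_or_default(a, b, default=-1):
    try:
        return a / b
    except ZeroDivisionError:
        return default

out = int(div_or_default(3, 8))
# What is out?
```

Step-by-step execution trace:
1. `div_or_default(3, 8)` enters try: `return 3 / 8` → returns 0.375. No exception raised.
2. `except ZeroDivisionError` is skipped.
3. `int(0.375)` → 0 → out = 0.
Result: 0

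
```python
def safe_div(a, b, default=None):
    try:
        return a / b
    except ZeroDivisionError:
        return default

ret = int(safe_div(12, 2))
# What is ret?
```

Step-by-step execution trace:
1. `safe_div(12, 2)` enters try: `return 12 / 2` → returns 6.0. No exception raised.
2. `except ZeroDivisionError` is skipped.
3. `int(6.0)` → 6 → ret = 6.
Result: 6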